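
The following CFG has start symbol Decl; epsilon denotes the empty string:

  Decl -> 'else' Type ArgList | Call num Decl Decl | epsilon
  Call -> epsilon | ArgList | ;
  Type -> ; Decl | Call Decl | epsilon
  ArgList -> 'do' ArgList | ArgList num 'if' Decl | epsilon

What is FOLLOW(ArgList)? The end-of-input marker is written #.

{ #, 'do', 'else', ;, num }

In Decl -> 'else' Type ArgList: ArgList is at the end, add FOLLOW(Decl) = { #, 'do', 'else', ;, num }.
In Call -> ArgList: ArgList is at the end, add FOLLOW(Call) = { #, 'do', 'else', ;, num }.
In ArgList -> 'do' ArgList: ArgList is at the end, add FOLLOW(ArgList) = { #, 'do', 'else', ;, num }.
In ArgList -> ArgList num 'if' Decl: add FIRST(num 'if' Decl) = { num }.
Union: FOLLOW(ArgList) = { #, 'do', 'else', ;, num }.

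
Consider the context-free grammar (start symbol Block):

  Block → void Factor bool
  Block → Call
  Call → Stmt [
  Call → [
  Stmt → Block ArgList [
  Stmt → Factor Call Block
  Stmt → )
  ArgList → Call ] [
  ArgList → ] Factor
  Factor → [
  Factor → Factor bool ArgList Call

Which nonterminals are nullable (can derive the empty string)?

No nonterminal has an empty production or an RHS whose symbols are all nullable.

{ } (none)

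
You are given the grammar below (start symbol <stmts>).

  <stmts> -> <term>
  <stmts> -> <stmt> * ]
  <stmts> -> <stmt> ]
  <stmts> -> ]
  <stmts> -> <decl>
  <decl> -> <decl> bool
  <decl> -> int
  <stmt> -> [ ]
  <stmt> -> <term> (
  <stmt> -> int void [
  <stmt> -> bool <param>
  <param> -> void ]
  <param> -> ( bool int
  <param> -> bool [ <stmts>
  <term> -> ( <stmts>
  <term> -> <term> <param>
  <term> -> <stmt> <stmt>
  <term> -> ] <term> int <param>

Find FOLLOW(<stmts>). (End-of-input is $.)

<stmts> is the start symbol, so $ ∈ FOLLOW(<stmts>).
In <param> -> bool [ <stmts>: <stmts> is at the end, add FOLLOW(<param>) = { $, (, *, [, ], bool, int, void }.
In <term> -> ( <stmts>: <stmts> is at the end, add FOLLOW(<term>) = { $, (, *, [, ], bool, int, void }.
Union: FOLLOW(<stmts>) = { $, (, *, [, ], bool, int, void }.

{ $, (, *, [, ], bool, int, void }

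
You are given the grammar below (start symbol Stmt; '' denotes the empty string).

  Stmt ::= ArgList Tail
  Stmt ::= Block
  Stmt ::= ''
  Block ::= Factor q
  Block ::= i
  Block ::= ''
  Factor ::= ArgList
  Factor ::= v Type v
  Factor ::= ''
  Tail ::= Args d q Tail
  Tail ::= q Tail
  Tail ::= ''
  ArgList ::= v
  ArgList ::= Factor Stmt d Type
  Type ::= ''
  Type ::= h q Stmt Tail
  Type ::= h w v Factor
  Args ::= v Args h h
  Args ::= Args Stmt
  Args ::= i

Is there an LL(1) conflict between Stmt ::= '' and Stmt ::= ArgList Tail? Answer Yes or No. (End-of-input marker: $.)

FIRST('') = { '' } and FIRST(ArgList Tail) = { d, i, q, v }.
The first alternative is nullable and FOLLOW(Stmt) = { $, d, h, i, q, v } shares d with FIRST of the second — conflict.

Yes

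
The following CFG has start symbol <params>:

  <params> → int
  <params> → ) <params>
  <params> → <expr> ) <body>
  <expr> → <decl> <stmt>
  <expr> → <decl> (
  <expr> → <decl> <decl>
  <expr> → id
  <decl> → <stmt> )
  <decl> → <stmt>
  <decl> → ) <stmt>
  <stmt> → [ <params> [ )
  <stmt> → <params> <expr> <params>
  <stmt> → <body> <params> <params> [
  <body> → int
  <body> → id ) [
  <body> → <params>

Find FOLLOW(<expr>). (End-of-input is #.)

In <params> → <expr> ) <body>: add FIRST() <body>) = { ) }.
In <stmt> → <params> <expr> <params>: add FIRST(<params>) = { ), [, id, int }.
Union: FOLLOW(<expr>) = { ), [, id, int }.

{ ), [, id, int }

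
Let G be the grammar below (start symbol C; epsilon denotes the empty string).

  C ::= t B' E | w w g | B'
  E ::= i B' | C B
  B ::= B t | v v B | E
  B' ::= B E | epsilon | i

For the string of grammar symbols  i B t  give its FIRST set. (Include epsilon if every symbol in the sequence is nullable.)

i is a terminal; add {i} and stop.

{ i }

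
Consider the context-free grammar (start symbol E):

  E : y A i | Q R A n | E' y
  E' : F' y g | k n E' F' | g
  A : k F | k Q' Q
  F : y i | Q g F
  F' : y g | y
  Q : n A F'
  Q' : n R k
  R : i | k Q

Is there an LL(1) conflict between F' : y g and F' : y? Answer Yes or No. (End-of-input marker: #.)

FIRST(y g) = { y } and FIRST(y) = { y }.
Both contain y, so the two alternatives are not disjoint — LL(1) conflict.

Yes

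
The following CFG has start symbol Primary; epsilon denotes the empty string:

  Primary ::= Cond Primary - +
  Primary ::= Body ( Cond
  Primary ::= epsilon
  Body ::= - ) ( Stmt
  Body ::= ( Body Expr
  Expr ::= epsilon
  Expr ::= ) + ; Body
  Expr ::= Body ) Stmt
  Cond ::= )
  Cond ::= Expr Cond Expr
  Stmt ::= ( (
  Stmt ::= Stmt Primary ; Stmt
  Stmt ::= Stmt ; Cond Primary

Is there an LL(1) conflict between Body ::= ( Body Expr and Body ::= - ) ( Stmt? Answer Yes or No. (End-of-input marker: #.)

No

FIRST(( Body Expr) = { ( } and FIRST(- ) ( Stmt) = { - }.
The FIRST sets are disjoint and neither alternative is nullable — no conflict.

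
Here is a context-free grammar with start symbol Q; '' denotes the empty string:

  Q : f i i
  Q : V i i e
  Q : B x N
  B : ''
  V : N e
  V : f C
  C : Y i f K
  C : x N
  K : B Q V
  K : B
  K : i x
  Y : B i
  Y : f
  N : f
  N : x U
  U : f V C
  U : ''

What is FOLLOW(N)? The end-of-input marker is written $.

In Q : B x N: N is at the end, add FOLLOW(Q) = { $, f, x }.
In V : N e: add FIRST(e) = { e }.
In C : x N: N is at the end, add FOLLOW(C) = { $, e, f, i, x }.
Union: FOLLOW(N) = { $, e, f, i, x }.

{ $, e, f, i, x }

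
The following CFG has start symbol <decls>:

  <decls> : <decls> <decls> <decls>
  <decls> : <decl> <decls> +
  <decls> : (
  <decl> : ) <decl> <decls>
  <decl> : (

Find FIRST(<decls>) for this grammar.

{ (, ) }

From <decls> : <decls> <decls> <decls>: add FIRST(<decls>) = { (, ) }.
From <decls> : <decl> <decls> +: add FIRST(<decl>) = { (, ) }.
<decls> : ( contributes {(}.
Union: FIRST(<decls>) = { (, ) }.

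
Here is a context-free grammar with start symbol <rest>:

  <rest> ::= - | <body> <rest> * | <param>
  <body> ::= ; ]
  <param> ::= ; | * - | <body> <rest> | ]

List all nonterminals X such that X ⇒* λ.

{ } (none)

No nonterminal has an empty production or an RHS whose symbols are all nullable.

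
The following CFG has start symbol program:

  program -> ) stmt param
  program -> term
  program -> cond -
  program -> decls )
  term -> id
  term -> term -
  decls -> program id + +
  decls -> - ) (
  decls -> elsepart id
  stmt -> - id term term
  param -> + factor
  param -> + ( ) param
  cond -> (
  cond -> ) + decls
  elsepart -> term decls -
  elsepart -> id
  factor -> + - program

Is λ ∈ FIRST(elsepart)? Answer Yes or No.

No

No nonterminal in this grammar is nullable.
No production of elsepart has an RHS whose symbols are all nullable, so elsepart is not nullable.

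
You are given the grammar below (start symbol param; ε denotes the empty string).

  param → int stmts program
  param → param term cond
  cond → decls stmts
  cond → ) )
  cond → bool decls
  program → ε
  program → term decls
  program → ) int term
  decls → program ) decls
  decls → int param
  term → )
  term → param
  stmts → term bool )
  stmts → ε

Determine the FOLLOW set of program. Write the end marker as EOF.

In param → int stmts program: program is at the end, add FOLLOW(param) = { EOF, ), bool, int }.
In decls → program ) decls: add FIRST() decls) = { ) }.
Union: FOLLOW(program) = { EOF, ), bool, int }.

{ EOF, ), bool, int }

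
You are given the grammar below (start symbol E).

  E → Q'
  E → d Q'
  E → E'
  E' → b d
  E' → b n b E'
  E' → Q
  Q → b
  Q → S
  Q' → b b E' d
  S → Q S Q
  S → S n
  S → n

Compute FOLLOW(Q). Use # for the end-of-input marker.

In E' → Q: Q is at the end, add FOLLOW(E') = { #, d }.
In S → Q S Q: add FIRST(S Q) = { b, n }.
In S → Q S Q: Q is at the end, add FOLLOW(S) = { #, b, d, n }.
Union: FOLLOW(Q) = { #, b, d, n }.

{ #, b, d, n }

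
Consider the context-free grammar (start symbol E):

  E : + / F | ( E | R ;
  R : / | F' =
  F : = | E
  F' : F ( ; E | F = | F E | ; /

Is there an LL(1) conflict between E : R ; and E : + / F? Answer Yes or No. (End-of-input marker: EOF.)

FIRST(R ;) = { (, +, /, ;, = } and FIRST(+ / F) = { + }.
Both contain +, so the two alternatives are not disjoint — LL(1) conflict.

Yes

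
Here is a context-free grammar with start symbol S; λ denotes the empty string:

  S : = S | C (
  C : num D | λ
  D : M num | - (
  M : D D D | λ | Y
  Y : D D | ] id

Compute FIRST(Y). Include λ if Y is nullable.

{ -, ], num }

From Y : D D: add FIRST(D) = { -, ], num }.
Y : ] id contributes {]}.
Union: FIRST(Y) = { -, ], num }.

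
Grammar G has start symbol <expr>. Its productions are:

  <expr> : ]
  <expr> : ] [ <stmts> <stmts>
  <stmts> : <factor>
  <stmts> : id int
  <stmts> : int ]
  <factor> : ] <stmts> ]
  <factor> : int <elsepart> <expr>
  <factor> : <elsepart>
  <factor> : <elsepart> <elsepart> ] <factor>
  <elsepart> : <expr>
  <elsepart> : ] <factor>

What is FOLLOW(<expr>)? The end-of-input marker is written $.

{ $, ], id, int }

<expr> is the start symbol, so $ ∈ FOLLOW(<expr>).
In <factor> : int <elsepart> <expr>: <expr> is at the end, add FOLLOW(<factor>) = { $, ], id, int }.
In <elsepart> : <expr>: <expr> is at the end, add FOLLOW(<elsepart>) = { $, ], id, int }.
Union: FOLLOW(<expr>) = { $, ], id, int }.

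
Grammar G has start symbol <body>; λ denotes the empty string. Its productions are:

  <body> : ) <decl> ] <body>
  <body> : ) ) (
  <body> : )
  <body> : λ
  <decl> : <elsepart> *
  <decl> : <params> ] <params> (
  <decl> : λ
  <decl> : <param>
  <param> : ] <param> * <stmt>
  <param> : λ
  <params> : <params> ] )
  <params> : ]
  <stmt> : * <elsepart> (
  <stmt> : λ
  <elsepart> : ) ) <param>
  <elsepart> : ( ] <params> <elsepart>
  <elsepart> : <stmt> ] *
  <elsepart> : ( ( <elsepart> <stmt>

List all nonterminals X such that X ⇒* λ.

{ <body>, <decl>, <param>, <stmt> }

Directly nullable (have an λ-production): <body>, <decl>, <param>, <stmt>.
No other nonterminal has a production whose RHS symbols are all nullable.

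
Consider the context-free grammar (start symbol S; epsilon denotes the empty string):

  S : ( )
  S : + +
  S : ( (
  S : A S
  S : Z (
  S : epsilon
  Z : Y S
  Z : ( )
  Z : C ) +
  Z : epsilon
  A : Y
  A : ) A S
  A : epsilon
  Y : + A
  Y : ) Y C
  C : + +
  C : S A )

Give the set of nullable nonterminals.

{ A, S, Z }

Directly nullable (have an epsilon-production): S, Z, A.
No other nonterminal has a production whose RHS symbols are all nullable.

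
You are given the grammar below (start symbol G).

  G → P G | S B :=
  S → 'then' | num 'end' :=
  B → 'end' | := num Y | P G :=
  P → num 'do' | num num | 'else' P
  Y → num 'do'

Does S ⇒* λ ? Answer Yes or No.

No nonterminal in this grammar is nullable.
No production of S has an RHS whose symbols are all nullable, so S is not nullable.

No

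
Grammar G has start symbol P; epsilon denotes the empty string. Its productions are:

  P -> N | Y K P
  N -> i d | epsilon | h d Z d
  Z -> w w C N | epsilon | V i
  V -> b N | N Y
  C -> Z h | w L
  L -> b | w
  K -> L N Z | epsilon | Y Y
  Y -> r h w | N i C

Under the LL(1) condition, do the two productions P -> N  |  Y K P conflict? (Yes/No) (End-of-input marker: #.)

Yes

FIRST(N) = { h, i, epsilon } and FIRST(Y K P) = { h, i, r }.
Both contain h, so the two alternatives are not disjoint — LL(1) conflict.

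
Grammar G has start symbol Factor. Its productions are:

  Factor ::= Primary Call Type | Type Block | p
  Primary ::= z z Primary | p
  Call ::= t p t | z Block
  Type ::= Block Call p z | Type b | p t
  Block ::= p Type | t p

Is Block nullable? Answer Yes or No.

No nonterminal in this grammar is nullable.
No production of Block has an RHS whose symbols are all nullable, so Block is not nullable.

No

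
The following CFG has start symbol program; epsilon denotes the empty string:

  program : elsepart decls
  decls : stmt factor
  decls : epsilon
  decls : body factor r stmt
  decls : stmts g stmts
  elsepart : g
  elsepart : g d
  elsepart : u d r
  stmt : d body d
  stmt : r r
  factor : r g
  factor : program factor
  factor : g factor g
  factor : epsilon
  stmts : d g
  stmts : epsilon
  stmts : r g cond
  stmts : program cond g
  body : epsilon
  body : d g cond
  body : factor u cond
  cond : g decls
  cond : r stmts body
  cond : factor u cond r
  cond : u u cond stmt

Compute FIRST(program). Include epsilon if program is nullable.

{ g, u }

From program : elsepart decls: add FIRST(elsepart) = { g, u }.
Union: FIRST(program) = { g, u }.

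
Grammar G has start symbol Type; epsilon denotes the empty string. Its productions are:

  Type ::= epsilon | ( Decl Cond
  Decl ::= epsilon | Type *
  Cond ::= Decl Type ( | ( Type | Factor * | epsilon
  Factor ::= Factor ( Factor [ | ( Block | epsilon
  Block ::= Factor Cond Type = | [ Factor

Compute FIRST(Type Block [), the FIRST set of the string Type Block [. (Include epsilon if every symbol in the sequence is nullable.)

Add FIRST(Type)\{epsilon} = { ( }; Type is nullable, continue.
Add FIRST(Block) = { (, *, =, [ }; Block is not nullable, stop.

{ (, *, =, [ }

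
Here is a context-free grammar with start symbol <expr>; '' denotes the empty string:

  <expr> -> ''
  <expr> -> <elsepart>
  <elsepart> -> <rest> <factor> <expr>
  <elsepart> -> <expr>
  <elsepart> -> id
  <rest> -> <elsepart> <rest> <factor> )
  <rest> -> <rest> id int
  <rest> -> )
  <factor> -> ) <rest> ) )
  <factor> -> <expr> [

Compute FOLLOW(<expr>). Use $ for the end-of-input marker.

{ $, ), [, id }

<expr> is the start symbol, so $ ∈ FOLLOW(<expr>).
In <elsepart> -> <rest> <factor> <expr>: <expr> is at the end, add FOLLOW(<elsepart>) = { $, ), [, id }.
In <elsepart> -> <expr>: <expr> is at the end, add FOLLOW(<elsepart>) = { $, ), [, id }.
In <factor> -> <expr> [: add FIRST([) = { [ }.
Union: FOLLOW(<expr>) = { $, ), [, id }.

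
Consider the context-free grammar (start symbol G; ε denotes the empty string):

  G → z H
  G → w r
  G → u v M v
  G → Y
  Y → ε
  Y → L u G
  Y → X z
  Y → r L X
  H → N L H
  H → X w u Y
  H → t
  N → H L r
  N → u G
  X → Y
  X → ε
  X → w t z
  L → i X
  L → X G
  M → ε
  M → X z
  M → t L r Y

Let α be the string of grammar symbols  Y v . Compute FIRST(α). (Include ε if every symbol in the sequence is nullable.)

Add FIRST(Y)\{ε} = { i, r, u, w, z }; Y is nullable, continue.
v is a terminal; add {v} and stop.

{ i, r, u, v, w, z }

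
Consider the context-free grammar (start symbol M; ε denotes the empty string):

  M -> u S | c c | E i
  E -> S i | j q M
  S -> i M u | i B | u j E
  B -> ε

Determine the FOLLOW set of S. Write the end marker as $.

{ $, i, u }

In M -> u S: S is at the end, add FOLLOW(M) = { $, i, u }.
In E -> S i: add FIRST(i) = { i }.
Union: FOLLOW(S) = { $, i, u }.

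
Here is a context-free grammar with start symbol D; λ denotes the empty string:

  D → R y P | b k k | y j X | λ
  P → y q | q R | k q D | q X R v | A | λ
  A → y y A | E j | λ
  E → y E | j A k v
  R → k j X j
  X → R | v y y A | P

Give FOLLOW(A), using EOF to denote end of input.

{ EOF, j, k }

In P → A: A is at the end, add FOLLOW(P) = { EOF, j, k }.
In A → y y A: A is at the end, add FOLLOW(A) = { EOF, j, k }.
In E → j A k v: add FIRST(k v) = { k }.
In X → v y y A: A is at the end, add FOLLOW(X) = { EOF, j, k }.
Union: FOLLOW(A) = { EOF, j, k }.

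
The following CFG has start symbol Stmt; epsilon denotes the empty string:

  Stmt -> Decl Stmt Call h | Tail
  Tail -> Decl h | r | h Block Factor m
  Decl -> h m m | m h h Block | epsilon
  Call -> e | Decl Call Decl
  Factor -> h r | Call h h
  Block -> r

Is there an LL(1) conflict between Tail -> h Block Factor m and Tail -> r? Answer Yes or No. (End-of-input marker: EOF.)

No

FIRST(h Block Factor m) = { h } and FIRST(r) = { r }.
The FIRST sets are disjoint and neither alternative is nullable — no conflict.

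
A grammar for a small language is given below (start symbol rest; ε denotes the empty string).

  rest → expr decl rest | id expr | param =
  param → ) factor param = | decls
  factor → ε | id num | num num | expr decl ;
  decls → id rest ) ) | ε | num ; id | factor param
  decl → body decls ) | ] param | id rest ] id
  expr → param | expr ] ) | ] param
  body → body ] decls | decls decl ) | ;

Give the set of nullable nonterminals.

{ decls, expr, factor, param }

Directly nullable (have an ε-production): factor, decls.
param → decls with every symbol nullable, so param is nullable.
expr → param with every symbol nullable, so expr is nullable.
No other nonterminal has a production whose RHS symbols are all nullable.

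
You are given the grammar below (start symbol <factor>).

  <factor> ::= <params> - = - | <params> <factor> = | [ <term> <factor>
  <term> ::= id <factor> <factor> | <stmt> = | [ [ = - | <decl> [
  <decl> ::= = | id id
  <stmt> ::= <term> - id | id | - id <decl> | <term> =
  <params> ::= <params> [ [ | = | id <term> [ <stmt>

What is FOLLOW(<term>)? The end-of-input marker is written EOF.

In <factor> ::= [ <term> <factor>: add FIRST(<factor>) = { =, [, id }.
In <stmt> ::= <term> - id: add FIRST(- id) = { - }.
In <stmt> ::= <term> =: add FIRST(=) = { = }.
In <params> ::= id <term> [ <stmt>: add FIRST([ <stmt>) = { [ }.
Union: FOLLOW(<term>) = { -, =, [, id }.

{ -, =, [, id }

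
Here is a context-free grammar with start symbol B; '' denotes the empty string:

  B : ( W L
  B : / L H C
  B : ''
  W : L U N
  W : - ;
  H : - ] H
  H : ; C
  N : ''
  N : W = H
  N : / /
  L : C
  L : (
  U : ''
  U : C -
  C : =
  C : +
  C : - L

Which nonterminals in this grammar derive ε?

Directly nullable (have an ''-production): B, N, U.
No other nonterminal has a production whose RHS symbols are all nullable.

{ B, N, U }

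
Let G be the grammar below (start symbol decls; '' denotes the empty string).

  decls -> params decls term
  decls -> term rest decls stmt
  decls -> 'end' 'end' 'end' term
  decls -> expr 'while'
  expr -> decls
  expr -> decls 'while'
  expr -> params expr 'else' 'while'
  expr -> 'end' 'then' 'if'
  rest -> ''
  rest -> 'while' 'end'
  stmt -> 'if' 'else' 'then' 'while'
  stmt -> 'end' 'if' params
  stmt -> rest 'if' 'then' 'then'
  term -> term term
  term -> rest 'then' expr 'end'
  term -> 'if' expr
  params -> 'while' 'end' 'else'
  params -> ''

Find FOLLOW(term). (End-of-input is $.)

In decls -> params decls term: term is at the end, add FOLLOW(decls) = { $, 'else', 'end', 'if', 'then', 'while' }.
In decls -> term rest decls stmt: add FIRST(rest decls stmt) = { 'end', 'if', 'then', 'while' }.
In decls -> 'end' 'end' 'end' term: term is at the end, add FOLLOW(decls) = { $, 'else', 'end', 'if', 'then', 'while' }.
In term -> term term: add FIRST(term) = { 'if', 'then', 'while' }.
In term -> term term: term is at the end, add FOLLOW(term) = { $, 'else', 'end', 'if', 'then', 'while' }.
Union: FOLLOW(term) = { $, 'else', 'end', 'if', 'then', 'while' }.

{ $, 'else', 'end', 'if', 'then', 'while' }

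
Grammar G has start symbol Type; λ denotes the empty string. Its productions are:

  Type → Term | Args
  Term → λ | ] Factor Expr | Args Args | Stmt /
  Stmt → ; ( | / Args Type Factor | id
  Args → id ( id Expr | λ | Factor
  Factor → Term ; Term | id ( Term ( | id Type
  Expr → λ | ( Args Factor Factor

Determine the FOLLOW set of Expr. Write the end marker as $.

{ $, (, /, ;, ], id }

In Term → ] Factor Expr: Expr is at the end, add FOLLOW(Term) = { $, (, /, ;, ], id }.
In Args → id ( id Expr: Expr is at the end, add FOLLOW(Args) = { $, (, /, ;, ], id }.
Union: FOLLOW(Expr) = { $, (, /, ;, ], id }.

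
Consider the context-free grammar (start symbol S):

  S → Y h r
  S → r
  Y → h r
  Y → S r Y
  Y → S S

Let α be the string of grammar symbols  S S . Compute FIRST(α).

Add FIRST(S) = { h, r }; S is not nullable, stop.

{ h, r }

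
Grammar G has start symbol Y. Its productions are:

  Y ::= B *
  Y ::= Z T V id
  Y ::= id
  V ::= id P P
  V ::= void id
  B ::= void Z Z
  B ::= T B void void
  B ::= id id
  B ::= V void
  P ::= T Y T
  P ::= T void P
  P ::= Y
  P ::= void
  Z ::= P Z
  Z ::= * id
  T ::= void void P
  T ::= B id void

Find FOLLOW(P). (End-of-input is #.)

{ *, id, void }

In V ::= id P P: add FIRST(P) = { *, id, void }.
In V ::= id P P: P is at the end, add FOLLOW(V) = { id, void }.
In P ::= T void P: P is at the end, add FOLLOW(P) = { *, id, void }.
In Z ::= P Z: add FIRST(Z) = { *, id, void }.
In T ::= void void P: P is at the end, add FOLLOW(T) = { *, id, void }.
Union: FOLLOW(P) = { *, id, void }.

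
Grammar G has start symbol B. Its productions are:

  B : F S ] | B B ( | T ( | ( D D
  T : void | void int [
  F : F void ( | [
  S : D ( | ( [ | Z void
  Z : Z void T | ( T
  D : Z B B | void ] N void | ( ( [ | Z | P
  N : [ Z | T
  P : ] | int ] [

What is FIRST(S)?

{ (, ], int, void }

From S : D (: add FIRST(D) = { (, ], int, void }.
S : ( [ contributes {(}.
From S : Z void: add FIRST(Z) = { ( }.
Union: FIRST(S) = { (, ], int, void }.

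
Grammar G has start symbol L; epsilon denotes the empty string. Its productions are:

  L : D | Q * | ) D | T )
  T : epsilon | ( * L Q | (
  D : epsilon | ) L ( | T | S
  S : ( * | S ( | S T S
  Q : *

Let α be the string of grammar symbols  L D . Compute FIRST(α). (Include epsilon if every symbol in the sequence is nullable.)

Add FIRST(L)\{epsilon} = { (, ), * }; L is nullable, continue.
Add FIRST(D)\{epsilon} = { (, ) }; D is nullable, continue.
Every symbol is nullable, so include epsilon.

{ (, ), *, epsilon }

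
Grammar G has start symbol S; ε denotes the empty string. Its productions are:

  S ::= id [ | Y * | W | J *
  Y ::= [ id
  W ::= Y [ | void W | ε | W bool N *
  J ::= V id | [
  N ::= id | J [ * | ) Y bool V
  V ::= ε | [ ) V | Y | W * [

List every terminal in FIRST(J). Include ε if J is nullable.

{ *, [, bool, id, void }

From J ::= V id: V nullable, take FIRST(V) ∪ {id} = { *, [, bool, id, void }.
J ::= [ contributes {[}.
Union: FIRST(J) = { *, [, bool, id, void }.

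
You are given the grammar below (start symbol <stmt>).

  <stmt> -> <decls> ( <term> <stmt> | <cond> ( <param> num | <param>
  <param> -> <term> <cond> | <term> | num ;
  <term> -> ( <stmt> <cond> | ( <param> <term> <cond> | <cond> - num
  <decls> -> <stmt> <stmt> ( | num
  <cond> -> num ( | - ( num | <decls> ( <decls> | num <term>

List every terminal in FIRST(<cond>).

<cond> -> num ( contributes {num}.
<cond> -> - ( num contributes {-}.
From <cond> -> <decls> ( <decls>: add FIRST(<decls>) = { (, -, num }.
<cond> -> num <term> contributes {num}.
Union: FIRST(<cond>) = { (, -, num }.

{ (, -, num }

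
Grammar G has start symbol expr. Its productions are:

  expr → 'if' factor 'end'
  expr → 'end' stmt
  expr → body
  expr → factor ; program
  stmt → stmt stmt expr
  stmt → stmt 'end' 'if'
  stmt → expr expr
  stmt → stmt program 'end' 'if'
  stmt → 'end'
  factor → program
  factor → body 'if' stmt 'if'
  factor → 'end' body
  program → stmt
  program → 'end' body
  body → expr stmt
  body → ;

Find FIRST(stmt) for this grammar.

From stmt → stmt stmt expr: add FIRST(stmt) = { 'end', 'if', ; }.
From stmt → stmt 'end' 'if': add FIRST(stmt) = { 'end', 'if', ; }.
From stmt → expr expr: add FIRST(expr) = { 'end', 'if', ; }.
From stmt → stmt program 'end' 'if': add FIRST(stmt) = { 'end', 'if', ; }.
stmt → 'end' contributes {'end'}.
Union: FIRST(stmt) = { 'end', 'if', ; }.

{ 'end', 'if', ; }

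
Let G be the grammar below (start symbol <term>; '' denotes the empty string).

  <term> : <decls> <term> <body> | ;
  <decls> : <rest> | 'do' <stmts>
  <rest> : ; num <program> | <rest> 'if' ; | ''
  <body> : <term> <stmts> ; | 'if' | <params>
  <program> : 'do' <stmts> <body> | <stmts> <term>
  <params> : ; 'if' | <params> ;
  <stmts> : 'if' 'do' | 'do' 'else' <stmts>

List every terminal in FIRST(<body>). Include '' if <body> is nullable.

{ 'do', 'if', ; }

From <body> : <term> <stmts> ;: add FIRST(<term>) = { 'do', 'if', ; }.
<body> : 'if' contributes {'if'}.
From <body> : <params>: add FIRST(<params>) = { ; }.
Union: FIRST(<body>) = { 'do', 'if', ; }.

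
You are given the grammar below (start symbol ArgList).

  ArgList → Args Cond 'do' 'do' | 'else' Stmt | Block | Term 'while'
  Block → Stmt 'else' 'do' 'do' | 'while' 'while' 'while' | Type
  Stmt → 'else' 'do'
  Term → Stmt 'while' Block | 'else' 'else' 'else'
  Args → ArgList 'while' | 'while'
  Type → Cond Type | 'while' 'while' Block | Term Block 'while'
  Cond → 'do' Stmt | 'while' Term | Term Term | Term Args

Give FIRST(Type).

{ 'do', 'else', 'while' }

From Type → Cond Type: add FIRST(Cond) = { 'do', 'else', 'while' }.
Type → 'while' 'while' Block contributes {'while'}.
From Type → Term Block 'while': add FIRST(Term) = { 'else' }.
Union: FIRST(Type) = { 'do', 'else', 'while' }.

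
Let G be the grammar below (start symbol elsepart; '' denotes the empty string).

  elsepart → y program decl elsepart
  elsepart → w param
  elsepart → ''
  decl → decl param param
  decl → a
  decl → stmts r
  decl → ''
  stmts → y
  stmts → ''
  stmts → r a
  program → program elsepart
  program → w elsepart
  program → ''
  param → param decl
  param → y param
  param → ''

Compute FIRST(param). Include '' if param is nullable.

{ a, r, y, '' }

From param → param decl: param, decl nullable, take FIRST(param) ∪ FIRST(decl) = { a, r, y }; also '' since the whole RHS is nullable.
param → y param contributes {y}.
param → '' contributes ''.
Union: FIRST(param) = { a, r, y, '' }.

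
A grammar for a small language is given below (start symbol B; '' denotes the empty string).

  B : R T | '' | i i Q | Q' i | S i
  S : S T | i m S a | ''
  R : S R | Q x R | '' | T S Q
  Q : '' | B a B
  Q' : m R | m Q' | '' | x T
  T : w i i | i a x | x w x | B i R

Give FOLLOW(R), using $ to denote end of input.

In B : R T: add FIRST(T) = { a, i, m, w, x }.
In R : S R: R is at the end, add FOLLOW(R) = { $, a, i, m, w, x }.
In R : Q x R: R is at the end, add FOLLOW(R) = { $, a, i, m, w, x }.
In Q' : m R: R is at the end, add FOLLOW(Q') = { i }.
In T : B i R: R is at the end, add FOLLOW(T) = { $, a, i, m, w, x }.
Union: FOLLOW(R) = { $, a, i, m, w, x }.

{ $, a, i, m, w, x }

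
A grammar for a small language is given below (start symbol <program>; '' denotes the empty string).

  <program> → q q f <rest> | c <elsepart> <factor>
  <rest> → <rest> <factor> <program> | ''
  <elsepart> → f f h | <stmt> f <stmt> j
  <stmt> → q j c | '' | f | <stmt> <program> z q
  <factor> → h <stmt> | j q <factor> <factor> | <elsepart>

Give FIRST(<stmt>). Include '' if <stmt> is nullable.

{ c, f, q, '' }

<stmt> → q j c contributes {q}.
<stmt> → '' contributes ''.
<stmt> → f contributes {f}.
From <stmt> → <stmt> <program> z q: <stmt> nullable, take FIRST(<stmt>) ∪ FIRST(<program>) = { c, f, q }.
Union: FIRST(<stmt>) = { c, f, q, '' }.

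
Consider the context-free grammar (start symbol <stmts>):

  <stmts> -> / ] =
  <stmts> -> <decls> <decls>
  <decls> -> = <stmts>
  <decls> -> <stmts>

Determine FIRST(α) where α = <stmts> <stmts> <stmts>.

Add FIRST(<stmts>) = { /, = }; <stmts> is not nullable, stop.

{ /, = }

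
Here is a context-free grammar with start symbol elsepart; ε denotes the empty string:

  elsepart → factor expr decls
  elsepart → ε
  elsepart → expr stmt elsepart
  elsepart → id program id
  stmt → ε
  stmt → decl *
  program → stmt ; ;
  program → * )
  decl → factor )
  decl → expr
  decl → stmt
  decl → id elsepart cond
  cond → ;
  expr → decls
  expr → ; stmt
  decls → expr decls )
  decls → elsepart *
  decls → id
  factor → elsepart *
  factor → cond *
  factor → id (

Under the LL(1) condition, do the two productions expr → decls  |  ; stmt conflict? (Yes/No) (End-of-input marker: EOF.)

Yes

FIRST(decls) = { *, ;, id } and FIRST(; stmt) = { ; }.
Both contain ;, so the two alternatives are not disjoint — LL(1) conflict.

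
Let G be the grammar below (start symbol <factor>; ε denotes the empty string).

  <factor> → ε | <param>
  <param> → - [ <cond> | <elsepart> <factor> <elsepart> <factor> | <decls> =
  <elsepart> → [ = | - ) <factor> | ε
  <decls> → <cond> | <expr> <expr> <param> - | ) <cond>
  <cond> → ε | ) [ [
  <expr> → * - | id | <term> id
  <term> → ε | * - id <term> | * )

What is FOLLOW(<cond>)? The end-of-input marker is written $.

In <param> → - [ <cond>: <cond> is at the end, add FOLLOW(<param>) = { $, ), *, -, =, [, id }.
In <decls> → <cond>: <cond> is at the end, add FOLLOW(<decls>) = { = }.
In <decls> → ) <cond>: <cond> is at the end, add FOLLOW(<decls>) = { = }.
Union: FOLLOW(<cond>) = { $, ), *, -, =, [, id }.

{ $, ), *, -, =, [, id }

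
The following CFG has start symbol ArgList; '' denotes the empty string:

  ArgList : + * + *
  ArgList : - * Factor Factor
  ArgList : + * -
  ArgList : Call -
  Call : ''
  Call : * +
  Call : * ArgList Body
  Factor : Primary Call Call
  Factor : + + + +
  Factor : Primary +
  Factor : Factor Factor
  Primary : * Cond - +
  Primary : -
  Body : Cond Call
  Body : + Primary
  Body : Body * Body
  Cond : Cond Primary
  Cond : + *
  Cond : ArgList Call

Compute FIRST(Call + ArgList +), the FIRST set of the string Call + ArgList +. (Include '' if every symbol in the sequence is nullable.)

{ *, + }

Add FIRST(Call)\{''} = { * }; Call is nullable, continue.
+ is a terminal; add {+} and stop.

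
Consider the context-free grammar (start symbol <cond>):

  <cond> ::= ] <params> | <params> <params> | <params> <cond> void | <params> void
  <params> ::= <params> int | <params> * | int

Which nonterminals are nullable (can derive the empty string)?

No nonterminal has an empty production or an RHS whose symbols are all nullable.

{ } (none)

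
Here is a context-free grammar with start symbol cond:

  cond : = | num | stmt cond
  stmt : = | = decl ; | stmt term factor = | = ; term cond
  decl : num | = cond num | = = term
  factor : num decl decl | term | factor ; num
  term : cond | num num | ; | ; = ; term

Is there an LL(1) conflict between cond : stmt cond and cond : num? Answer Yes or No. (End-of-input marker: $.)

FIRST(stmt cond) = { = } and FIRST(num) = { num }.
The FIRST sets are disjoint and neither alternative is nullable — no conflict.

No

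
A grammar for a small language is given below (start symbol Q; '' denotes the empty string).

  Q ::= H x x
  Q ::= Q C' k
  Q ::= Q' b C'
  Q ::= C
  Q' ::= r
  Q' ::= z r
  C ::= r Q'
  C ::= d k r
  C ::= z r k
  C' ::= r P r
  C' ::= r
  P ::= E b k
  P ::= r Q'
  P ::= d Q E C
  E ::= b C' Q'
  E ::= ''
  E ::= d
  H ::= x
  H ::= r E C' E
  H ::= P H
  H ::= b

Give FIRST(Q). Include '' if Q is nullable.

From Q ::= H x x: add FIRST(H) = { b, d, r, x }.
From Q ::= Q C' k: add FIRST(Q) = { b, d, r, x, z }.
From Q ::= Q' b C': add FIRST(Q') = { r, z }.
From Q ::= C: add FIRST(C) = { d, r, z }.
Union: FIRST(Q) = { b, d, r, x, z }.

{ b, d, r, x, z }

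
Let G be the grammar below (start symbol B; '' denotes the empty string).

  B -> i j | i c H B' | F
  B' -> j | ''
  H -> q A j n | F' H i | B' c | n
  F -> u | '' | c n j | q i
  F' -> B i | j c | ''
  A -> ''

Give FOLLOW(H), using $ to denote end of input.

{ $, i, j }

In B -> i c H B': add FIRST(B')\{''} = { j }.
  Since B' is nullable, also add FOLLOW(B) = { $, i }.
In H -> F' H i: add FIRST(i) = { i }.
Union: FOLLOW(H) = { $, i, j }.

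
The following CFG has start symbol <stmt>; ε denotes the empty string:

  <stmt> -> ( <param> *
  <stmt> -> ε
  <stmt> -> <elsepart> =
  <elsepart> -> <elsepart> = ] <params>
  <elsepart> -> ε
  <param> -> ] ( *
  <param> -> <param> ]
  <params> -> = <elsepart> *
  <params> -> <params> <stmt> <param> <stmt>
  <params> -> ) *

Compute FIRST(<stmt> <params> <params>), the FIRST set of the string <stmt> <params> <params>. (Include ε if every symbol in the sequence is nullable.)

Add FIRST(<stmt>)\{ε} = { (, = }; <stmt> is nullable, continue.
Add FIRST(<params>) = { ), = }; <params> is not nullable, stop.

{ (, ), = }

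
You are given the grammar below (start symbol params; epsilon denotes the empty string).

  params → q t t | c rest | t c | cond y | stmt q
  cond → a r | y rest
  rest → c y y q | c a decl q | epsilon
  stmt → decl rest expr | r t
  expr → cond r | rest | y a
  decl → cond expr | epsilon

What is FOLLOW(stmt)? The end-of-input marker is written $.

In params → stmt q: add FIRST(q) = { q }.
Union: FOLLOW(stmt) = { q }.

{ q }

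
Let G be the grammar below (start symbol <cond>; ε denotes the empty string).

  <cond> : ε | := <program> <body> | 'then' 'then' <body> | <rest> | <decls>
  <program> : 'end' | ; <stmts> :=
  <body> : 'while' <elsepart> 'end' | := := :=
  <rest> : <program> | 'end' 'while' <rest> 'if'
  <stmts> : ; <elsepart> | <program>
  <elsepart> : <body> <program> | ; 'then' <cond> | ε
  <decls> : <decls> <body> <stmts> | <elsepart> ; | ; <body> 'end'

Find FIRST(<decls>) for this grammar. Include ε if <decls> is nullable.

{ 'while', :=, ; }

From <decls> : <decls> <body> <stmts>: add FIRST(<decls>) = { 'while', :=, ; }.
From <decls> : <elsepart> ;: <elsepart> nullable, take FIRST(<elsepart>) ∪ {;} = { 'while', :=, ; }.
<decls> : ; <body> 'end' contributes {;}.
Union: FIRST(<decls>) = { 'while', :=, ; }.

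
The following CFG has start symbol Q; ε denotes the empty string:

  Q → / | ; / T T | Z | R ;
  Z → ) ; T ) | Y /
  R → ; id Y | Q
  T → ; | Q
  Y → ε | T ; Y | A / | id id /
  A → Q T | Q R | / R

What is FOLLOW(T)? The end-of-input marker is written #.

In Q → ; / T T: add FIRST(T) = { ), /, ;, id }.
In Q → ; / T T: T is at the end, add FOLLOW(Q) = { #, ), /, ;, id }.
In Z → ) ; T ): add FIRST()) = { ) }.
In Y → T ; Y: add FIRST(; Y) = { ; }.
In A → Q T: T is at the end, add FOLLOW(A) = { / }.
Union: FOLLOW(T) = { #, ), /, ;, id }.

{ #, ), /, ;, id }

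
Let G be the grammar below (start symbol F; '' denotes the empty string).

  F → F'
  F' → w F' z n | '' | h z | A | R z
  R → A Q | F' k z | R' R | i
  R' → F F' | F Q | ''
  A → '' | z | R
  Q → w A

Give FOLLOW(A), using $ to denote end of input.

In F' → A: A is at the end, add FOLLOW(F') = { $, h, i, k, w, z }.
In R → A Q: add FIRST(Q) = { w }.
In Q → w A: A is at the end, add FOLLOW(Q) = { $, h, i, k, w, z }.
Union: FOLLOW(A) = { $, h, i, k, w, z }.

{ $, h, i, k, w, z }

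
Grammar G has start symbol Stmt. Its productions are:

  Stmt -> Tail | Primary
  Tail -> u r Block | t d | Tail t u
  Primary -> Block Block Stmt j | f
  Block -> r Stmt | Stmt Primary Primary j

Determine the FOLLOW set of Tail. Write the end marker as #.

In Stmt -> Tail: Tail is at the end, add FOLLOW(Stmt) = { #, f, j, r, t, u }.
In Tail -> Tail t u: add FIRST(t u) = { t }.
Union: FOLLOW(Tail) = { #, f, j, r, t, u }.

{ #, f, j, r, t, u }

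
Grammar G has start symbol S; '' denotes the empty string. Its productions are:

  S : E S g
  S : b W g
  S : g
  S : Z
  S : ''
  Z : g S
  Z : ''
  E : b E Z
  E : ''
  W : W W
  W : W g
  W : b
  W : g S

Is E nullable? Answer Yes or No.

Yes

E has an ''-production, so E ⇒ ''.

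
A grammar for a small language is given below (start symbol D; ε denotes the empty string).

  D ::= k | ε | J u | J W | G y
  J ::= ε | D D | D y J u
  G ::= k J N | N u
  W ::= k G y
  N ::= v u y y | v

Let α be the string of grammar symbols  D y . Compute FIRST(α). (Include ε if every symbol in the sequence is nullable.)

{ k, u, v, y }

Add FIRST(D)\{ε} = { k, u, v, y }; D is nullable, continue.
y is a terminal; add {y} and stop.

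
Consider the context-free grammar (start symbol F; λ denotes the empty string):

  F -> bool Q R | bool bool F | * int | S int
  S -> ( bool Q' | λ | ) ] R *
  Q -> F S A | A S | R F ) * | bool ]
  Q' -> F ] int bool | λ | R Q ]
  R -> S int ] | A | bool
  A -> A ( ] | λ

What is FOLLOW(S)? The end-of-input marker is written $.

{ $, (, ), ], bool, int }

In F -> S int: add FIRST(int) = { int }.
In Q -> F S A: add FIRST(A)\{λ} = { ( }.
  Since A is nullable, also add FOLLOW(Q) = { $, (, ), ], bool, int }.
In Q -> A S: S is at the end, add FOLLOW(Q) = { $, (, ), ], bool, int }.
In R -> S int ]: add FIRST(int ]) = { int }.
Union: FOLLOW(S) = { $, (, ), ], bool, int }.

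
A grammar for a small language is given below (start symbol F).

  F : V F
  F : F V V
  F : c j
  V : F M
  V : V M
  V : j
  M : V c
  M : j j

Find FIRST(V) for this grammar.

From V : F M: add FIRST(F) = { c, j }.
From V : V M: add FIRST(V) = { c, j }.
V : j contributes {j}.
Union: FIRST(V) = { c, j }.

{ c, j }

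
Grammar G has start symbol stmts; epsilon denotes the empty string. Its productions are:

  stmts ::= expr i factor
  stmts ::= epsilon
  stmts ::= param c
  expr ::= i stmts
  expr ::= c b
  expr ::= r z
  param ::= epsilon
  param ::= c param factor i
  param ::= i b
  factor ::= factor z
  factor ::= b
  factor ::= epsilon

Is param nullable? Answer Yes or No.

Yes

param has an epsilon-production, so param ⇒ epsilon.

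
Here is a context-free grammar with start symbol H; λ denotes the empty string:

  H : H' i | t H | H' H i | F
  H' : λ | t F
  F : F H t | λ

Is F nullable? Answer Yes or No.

F has an λ-production, so F ⇒ λ.

Yes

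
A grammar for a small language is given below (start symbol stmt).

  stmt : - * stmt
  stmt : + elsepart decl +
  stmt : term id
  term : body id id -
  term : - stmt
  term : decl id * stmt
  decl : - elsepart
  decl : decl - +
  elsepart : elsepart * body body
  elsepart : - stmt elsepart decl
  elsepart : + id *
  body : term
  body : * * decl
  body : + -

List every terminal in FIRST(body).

{ *, +, - }

From body : term: add FIRST(term) = { *, +, - }.
body : * * decl contributes {*}.
body : + - contributes {+}.
Union: FIRST(body) = { *, +, - }.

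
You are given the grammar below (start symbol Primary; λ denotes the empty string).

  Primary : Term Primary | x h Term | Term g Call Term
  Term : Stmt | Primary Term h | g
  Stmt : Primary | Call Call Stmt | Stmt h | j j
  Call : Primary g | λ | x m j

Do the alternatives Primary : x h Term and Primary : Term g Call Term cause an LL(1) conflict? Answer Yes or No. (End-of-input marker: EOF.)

Yes

FIRST(x h Term) = { x } and FIRST(Term g Call Term) = { g, j, x }.
Both contain x, so the two alternatives are not disjoint — LL(1) conflict.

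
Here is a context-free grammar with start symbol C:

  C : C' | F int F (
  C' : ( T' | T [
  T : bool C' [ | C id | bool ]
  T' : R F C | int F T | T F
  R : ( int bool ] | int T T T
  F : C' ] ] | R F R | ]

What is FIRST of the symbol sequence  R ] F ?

Add FIRST(R) = { (, int }; R is not nullable, stop.

{ (, int }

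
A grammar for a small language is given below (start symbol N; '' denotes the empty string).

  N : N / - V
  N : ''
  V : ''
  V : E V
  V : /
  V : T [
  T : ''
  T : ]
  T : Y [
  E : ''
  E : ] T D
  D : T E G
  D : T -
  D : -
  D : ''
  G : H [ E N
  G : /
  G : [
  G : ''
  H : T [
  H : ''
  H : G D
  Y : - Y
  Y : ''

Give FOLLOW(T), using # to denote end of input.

In V : T [: add FIRST([) = { [ }.
In E : ] T D: add FIRST(D)\{''} = { -, /, [, ] }.
  Since D is nullable, also add FOLLOW(E) = { #, -, /, [, ] }.
In D : T E G: add FIRST(E G)\{''} = { -, /, [, ] }.
  Since E G is nullable, also add FOLLOW(D) = { #, -, /, [, ] }.
In D : T -: add FIRST(-) = { - }.
In H : T [: add FIRST([) = { [ }.
Union: FOLLOW(T) = { #, -, /, [, ] }.

{ #, -, /, [, ] }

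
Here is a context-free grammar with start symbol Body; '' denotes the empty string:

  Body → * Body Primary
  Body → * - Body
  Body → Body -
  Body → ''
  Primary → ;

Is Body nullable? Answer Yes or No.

Yes

Body has an ''-production, so Body ⇒ ''.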